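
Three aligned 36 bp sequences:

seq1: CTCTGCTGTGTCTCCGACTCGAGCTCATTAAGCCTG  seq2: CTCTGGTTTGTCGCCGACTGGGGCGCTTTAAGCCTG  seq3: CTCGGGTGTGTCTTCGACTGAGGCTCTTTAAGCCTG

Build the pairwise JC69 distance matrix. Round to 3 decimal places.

d(seq1,seq2) = 0.225, d(seq1,seq3) = 0.225, d(seq2,seq3) = 0.188

seq1–seq2: 7/36 sites differ → p ≈ 0.194444, d = −0.75 ln(1 − 0.259259) = 0.225078 ≈ 0.225.
seq1–seq3: 7/36 sites differ → p ≈ 0.194444, d = −0.75 ln(1 − 0.259259) = 0.225078 ≈ 0.225.
seq2–seq3: 6/36 sites differ → p ≈ 0.166667, d = −0.75 ln(1 − 0.222223) = 0.188487 ≈ 0.188.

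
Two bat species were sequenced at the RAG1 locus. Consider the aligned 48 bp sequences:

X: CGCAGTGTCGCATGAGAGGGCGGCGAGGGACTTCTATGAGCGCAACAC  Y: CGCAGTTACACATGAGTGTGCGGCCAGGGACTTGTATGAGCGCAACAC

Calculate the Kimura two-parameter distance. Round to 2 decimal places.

0.16

Of 48 sites, 1 differences are transitions and 6 are transversions, so P = 1/48 ≈ 0.020833 and Q = 6/48 = 0.125.
Under the Kimura two-parameter model, d = −½ ln(1 − 2P − Q) − ¼ ln(1 − 2Q).
1 − 2P − Q = 0.833334, giving −½ ln(0.833334) = 0.091160.
1 − 2Q = 0.75, giving −¼ ln(0.75) = 0.071921.
d = 0.091160 + 0.071921 = 0.163081.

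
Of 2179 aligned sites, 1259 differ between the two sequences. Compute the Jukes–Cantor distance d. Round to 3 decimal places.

p = 1259/2179 ≈ 0.577788.
d = −(3/4) ln(1 − 4p/3) = −0.75 ln(1 − 0.770384) = −0.75 ln(0.229616)
  = −0.75 × (-1.471347) = 1.103510 substitutions/site.

1.104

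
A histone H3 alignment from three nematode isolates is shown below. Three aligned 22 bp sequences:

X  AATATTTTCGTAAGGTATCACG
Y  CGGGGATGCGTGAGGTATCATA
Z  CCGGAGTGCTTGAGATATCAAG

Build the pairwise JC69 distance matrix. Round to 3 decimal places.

d(X,Y) = 0.699, d(X,Z) = 0.824, d(Y,Z) = 0.414

X–Y: 10/22 sites differ → p ≈ 0.454545, d = −0.75 ln(1 − 0.60606) = 0.698667 ≈ 0.699.
X–Z: 11/22 sites differ → p = 0.5, d = −0.75 ln(1 − 0.666667) = 0.823960 ≈ 0.824.
Y–Z: 7/22 sites differ → p ≈ 0.318182, d = −0.75 ln(1 − 0.424243) = 0.414052 ≈ 0.414.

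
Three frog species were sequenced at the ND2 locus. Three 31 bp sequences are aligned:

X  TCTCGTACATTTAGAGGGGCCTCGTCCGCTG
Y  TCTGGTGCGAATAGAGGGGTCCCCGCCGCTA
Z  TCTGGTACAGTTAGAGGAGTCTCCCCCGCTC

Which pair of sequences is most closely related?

X–Y: 10/31 differ, p = 0.323, d = 0.422.
X–Z: 7/31 differ, p = 0.226, d = 0.269.
Y–Z: 8/31 differ, p = 0.258, d = 0.316.
The smallest distance is between X and Z.

X and Z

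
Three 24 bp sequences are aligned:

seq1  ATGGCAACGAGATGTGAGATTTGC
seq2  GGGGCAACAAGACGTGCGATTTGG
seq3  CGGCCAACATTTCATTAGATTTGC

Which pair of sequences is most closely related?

seq1 and seq2

seq1–seq2: 6/24 differ, p = 0.250, d = 0.304.
seq1–seq3: 10/24 differ, p = 0.417, d = 0.608.
seq2–seq3: 9/24 differ, p = 0.375, d = 0.520.
The smallest distance is between seq1 and seq2.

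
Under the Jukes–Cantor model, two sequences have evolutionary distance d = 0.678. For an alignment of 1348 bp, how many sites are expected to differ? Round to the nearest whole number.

602

Invert JC69: p = (3/4)(1 − e^(−4d/3)) = 0.75 × (1 − e^(-0.904)) = 0.75 × (1 − 0.404947) = 0.446290.
Expected differing sites = pL ≈ 0.446290 × 1348 = 601.59892 ≈ 602.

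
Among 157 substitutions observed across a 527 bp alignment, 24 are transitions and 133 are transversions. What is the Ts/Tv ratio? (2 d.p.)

R = 24/133 = 0.180451… ≈ 0.18 (to 2 d.p.).

0.18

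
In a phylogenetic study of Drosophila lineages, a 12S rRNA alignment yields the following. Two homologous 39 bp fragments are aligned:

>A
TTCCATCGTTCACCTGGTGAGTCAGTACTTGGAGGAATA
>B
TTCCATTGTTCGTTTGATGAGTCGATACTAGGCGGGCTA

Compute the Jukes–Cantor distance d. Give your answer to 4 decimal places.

The sequences differ at 11 of 39 sites, so p = 11/39 ≈ 0.282051.
d = −(3/4) ln(1 − 4p/3) = −0.75 ln(1 − 0.376068) = −0.75 ln(0.623932)
  = −0.75 × (-0.471714) = 0.353786 substitutions/site.

0.3538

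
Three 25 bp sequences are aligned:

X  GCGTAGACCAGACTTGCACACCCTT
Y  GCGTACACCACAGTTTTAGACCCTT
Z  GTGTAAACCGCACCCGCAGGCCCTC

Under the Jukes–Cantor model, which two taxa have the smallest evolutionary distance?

X and Y

X–Y: 6/25 differ, p = 0.240, d = 0.289.
X–Z: 9/25 differ, p = 0.360, d = 0.490.
Y–Z: 10/25 differ, p = 0.400, d = 0.572.
The smallest distance is between X and Y.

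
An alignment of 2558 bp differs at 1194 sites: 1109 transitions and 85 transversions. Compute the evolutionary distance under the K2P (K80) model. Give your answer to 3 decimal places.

P = 1109/2558 ≈ 0.433542 and Q = 85/2558 ≈ 0.033229.
Under the Kimura two-parameter model, d = −½ ln(1 − 2P − Q) − ¼ ln(1 − 2Q).
1 − 2P − Q = 0.099687, giving −½ ln(0.099687) = 1.152860.
1 − 2Q = 0.933542, giving −¼ ln(0.933542) = 0.017192.
d = 1.152860 + 0.017192 = 1.170052.

1.170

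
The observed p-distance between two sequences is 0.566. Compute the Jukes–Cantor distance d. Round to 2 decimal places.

d = −(3/4) ln(1 − 4p/3) = −0.75 ln(1 − 0.754667) = −0.75 ln(0.245333)
  = −0.75 × (-1.405139) = 1.053854 substitutions/site.

1.05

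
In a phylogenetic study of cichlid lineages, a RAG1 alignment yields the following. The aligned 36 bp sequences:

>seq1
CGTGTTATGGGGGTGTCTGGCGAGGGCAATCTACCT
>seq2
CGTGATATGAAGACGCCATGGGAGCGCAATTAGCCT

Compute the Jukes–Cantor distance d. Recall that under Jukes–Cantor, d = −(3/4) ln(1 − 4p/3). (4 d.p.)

0.4926

The sequences differ at 13 of 36 sites, so p = 13/36 ≈ 0.361111.
d = −(3/4) ln(1 − 4p/3) = −0.75 ln(1 − 0.481481) = −0.75 ln(0.518519)
  = −0.75 × (-0.656779) = 0.492584 substitutions/site.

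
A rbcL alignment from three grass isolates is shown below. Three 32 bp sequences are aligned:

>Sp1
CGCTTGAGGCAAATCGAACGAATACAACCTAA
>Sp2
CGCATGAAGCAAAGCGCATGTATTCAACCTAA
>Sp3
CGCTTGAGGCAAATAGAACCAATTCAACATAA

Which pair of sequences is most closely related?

Sp1 and Sp3

Sp1–Sp2: 7/32 differ, p = 0.219, d = 0.259.
Sp1–Sp3: 4/32 differ, p = 0.125, d = 0.137.
Sp2–Sp3: 9/32 differ, p = 0.281, d = 0.353.
The smallest distance is between Sp1 and Sp3.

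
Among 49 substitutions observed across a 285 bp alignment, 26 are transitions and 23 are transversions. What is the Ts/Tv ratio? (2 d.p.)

R = 26/23 = 1.130434… ≈ 1.13 (to 2 d.p.).

1.13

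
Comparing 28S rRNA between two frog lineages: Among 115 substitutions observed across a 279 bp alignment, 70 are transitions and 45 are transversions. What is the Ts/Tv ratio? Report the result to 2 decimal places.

1.56

R = 70/45 = 1.555555… ≈ 1.56 (to 2 d.p.).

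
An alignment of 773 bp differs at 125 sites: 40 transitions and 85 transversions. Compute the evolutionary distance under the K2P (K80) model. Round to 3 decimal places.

P = 40/773 ≈ 0.051746 and Q = 85/773 ≈ 0.109961.
Under the Kimura two-parameter model, d = −½ ln(1 − 2P − Q) − ¼ ln(1 − 2Q).
1 − 2P − Q = 0.786547, giving −½ ln(0.786547) = 0.120051.
1 − 2Q = 0.780078, giving −¼ ln(0.780078) = 0.062090.
d = 0.120051 + 0.062090 = 0.182141.

0.182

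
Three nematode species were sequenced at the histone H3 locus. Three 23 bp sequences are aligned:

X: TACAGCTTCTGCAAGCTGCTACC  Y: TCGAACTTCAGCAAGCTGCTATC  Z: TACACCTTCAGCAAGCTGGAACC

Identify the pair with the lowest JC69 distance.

X and Z

X–Y: 5/23 differ, p = 0.217, d = 0.257.
X–Z: 4/23 differ, p = 0.174, d = 0.198.
Y–Z: 6/23 differ, p = 0.261, d = 0.321.
The smallest distance is between X and Z.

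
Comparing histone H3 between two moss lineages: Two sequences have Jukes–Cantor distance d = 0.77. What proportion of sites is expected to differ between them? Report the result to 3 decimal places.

0.481

p = (3/4)(1 − e^(−4d/3)) = 0.75 × (1 − e^(-1.026667)) = 0.75 × (1 − 0.358199) = 0.481351.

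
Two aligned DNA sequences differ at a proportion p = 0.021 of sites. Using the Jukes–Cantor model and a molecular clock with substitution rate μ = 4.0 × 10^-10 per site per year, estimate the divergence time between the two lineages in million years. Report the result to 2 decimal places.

d = −(3/4) ln(1 − 4p/3) = −0.75 ln(1 − 0.028) = −0.75 ln(0.972)
  = −0.75 × (-0.028399) = 0.021299 substitutions/site.
Under a molecular clock d = 2μt, so t = d/(2μ) = 0.021299 / (2 × 4.0 × 10^-10) = 26.62 million years.

26.62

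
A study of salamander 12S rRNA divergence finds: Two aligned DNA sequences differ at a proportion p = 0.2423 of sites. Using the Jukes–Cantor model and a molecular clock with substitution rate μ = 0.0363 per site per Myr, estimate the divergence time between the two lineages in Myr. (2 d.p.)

4.03

d = −(3/4) ln(1 − 4p/3) = −0.75 ln(1 − 0.323067) = −0.75 ln(0.676933)
  = −0.75 × (-0.390183) = 0.292637 substitutions/site.
Under a molecular clock d = 2μt, so t = d/(2μ) = 0.292637 / (2 × 0.0363) = 4.03 Myr.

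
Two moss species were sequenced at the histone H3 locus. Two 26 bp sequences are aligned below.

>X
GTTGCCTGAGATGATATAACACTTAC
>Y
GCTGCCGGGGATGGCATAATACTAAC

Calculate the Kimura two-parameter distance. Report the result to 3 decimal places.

0.351

Of 26 sites, 5 differences are transitions and 2 are transversions, so P = 5/26 ≈ 0.192308 and Q = 2/26 ≈ 0.076923.
Under the Kimura two-parameter model, d = −½ ln(1 − 2P − Q) − ¼ ln(1 − 2Q).
1 − 2P − Q = 0.538461, giving −½ ln(0.538461) = 0.309520.
1 − 2Q = 0.846154, giving −¼ ln(0.846154) = 0.041763.
d = 0.309520 + 0.041763 = 0.351283.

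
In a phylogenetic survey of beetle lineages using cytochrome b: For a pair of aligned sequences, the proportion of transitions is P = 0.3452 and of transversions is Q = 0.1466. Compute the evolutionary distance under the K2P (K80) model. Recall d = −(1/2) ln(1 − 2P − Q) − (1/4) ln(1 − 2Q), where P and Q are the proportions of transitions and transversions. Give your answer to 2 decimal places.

Under the Kimura two-parameter model, d = −½ ln(1 − 2P − Q) − ¼ ln(1 − 2Q).
1 − 2P − Q = 0.163, giving −½ ln(0.163) = 0.907003.
1 − 2Q = 0.7068, giving −¼ ln(0.7068) = 0.086752.
d = 0.907003 + 0.086752 = 0.993755.

0.99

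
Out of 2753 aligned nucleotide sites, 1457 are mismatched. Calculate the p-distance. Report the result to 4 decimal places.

p = 1457/2753 = 0.529240… ≈ 0.5292 (to 4 d.p.).

0.5292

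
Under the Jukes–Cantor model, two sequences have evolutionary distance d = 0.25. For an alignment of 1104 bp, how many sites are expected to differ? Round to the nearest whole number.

235

Invert JC69: p = (3/4)(1 − e^(−4d/3)) = 0.75 × (1 − e^(-0.333333)) = 0.75 × (1 − 0.716532) = 0.212601.
Expected differing sites = pL ≈ 0.212601 × 1104 = 234.711504 ≈ 235.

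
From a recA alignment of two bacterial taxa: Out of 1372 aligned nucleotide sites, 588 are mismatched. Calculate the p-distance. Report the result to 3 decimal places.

0.429

p = 588/1372 = 0.428571… ≈ 0.429 (to 3 d.p.).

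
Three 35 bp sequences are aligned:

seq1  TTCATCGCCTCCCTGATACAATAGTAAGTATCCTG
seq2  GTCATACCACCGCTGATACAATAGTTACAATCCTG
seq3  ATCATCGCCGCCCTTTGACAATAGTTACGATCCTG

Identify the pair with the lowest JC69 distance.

seq1 and seq3

seq1–seq2: 9/35 differ, p = 0.257, d = 0.315.
seq1–seq3: 8/35 differ, p = 0.229, d = 0.273.
seq2–seq3: 10/35 differ, p = 0.286, d = 0.360.
The smallest distance is between seq1 and seq3.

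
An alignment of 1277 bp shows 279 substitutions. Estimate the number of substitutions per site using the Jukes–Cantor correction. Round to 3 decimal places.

p = 279/1277 ≈ 0.218481.
d = −(3/4) ln(1 − 4p/3) = −0.75 ln(1 − 0.291308) = −0.75 ln(0.708692)
  = −0.75 × (-0.344334) = 0.258251 substitutions/site.

0.258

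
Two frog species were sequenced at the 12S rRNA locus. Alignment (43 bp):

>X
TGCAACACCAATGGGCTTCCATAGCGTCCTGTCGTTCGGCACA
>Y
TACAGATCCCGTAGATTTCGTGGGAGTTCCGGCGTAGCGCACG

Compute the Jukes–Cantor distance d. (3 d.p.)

The sequences differ at 21 of 43 sites, so p = 21/43 ≈ 0.488372.
d = −(3/4) ln(1 − 4p/3) = −0.75 ln(1 − 0.651163) = −0.75 ln(0.348837)
  = −0.75 × (-1.053151) = 0.789863 substitutions/site.

0.790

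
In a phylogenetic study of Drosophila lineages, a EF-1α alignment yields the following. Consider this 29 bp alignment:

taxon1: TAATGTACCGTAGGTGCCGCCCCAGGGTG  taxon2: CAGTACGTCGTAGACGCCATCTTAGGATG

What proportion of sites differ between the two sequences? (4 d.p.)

0.4483

The sequences differ at 13 of 29 positions.
p = 13/29 = 0.448275… ≈ 0.4483 (to 4 d.p.).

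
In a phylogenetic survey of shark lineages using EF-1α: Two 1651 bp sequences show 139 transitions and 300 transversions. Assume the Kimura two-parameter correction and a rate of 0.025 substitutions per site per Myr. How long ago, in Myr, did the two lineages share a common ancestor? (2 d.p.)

P = 139/1651 ≈ 0.084191 and Q = 300/1651 ≈ 0.181708.
Under the Kimura two-parameter model, d = −½ ln(1 − 2P − Q) − ¼ ln(1 − 2Q).
1 − 2P − Q = 0.64991, giving −½ ln(0.64991) = 0.215461.
1 − 2Q = 0.636584, giving −¼ ln(0.636584) = 0.112910.
d = 0.215461 + 0.112910 = 0.328371.
Under a molecular clock d = 2μt, so t = d/(2μ) = 0.328371 / (2 × 0.025) = 6.57 Myr.

6.57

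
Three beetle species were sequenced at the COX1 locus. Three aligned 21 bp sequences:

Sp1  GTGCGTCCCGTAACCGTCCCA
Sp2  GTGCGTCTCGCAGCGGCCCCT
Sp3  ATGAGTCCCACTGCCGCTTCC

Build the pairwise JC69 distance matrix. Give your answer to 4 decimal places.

d(Sp1,Sp2) = 0.3597, d(Sp1,Sp3) = 0.7557, d(Sp2,Sp3) = 0.6355

Sp1–Sp2: 6/21 sites differ → p ≈ 0.285714, d = −0.75 ln(1 − 0.380952) = 0.359679 ≈ 0.3597.
Sp1–Sp3: 10/21 sites differ → p ≈ 0.47619, d = −0.75 ln(1 − 0.63492) = 0.755729 ≈ 0.7557.
Sp2–Sp3: 9/21 sites differ → p ≈ 0.428571, d = −0.75 ln(1 − 0.571428) = 0.635472 ≈ 0.6355.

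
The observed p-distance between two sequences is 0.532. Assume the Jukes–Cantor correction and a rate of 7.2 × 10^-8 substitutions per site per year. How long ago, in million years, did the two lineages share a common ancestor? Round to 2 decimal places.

d = −(3/4) ln(1 − 4p/3) = −0.75 ln(1 − 0.709333) = −0.75 ln(0.290667)
  = −0.75 × (-1.235577) = 0.926683 substitutions/site.
Under a molecular clock d = 2μt, so t = d/(2μ) = 0.926683 / (2 × 7.2 × 10^-8) = 6.44 million years.

6.44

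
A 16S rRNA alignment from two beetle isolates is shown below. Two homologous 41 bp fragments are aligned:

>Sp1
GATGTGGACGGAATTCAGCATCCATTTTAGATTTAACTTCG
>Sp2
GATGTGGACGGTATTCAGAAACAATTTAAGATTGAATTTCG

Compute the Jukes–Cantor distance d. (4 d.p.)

0.1937

The sequences differ at 7 of 41 sites (12, 19, 21, 23, 28, 34, 37), so p = 7/41 ≈ 0.170732.
d = −(3/4) ln(1 − 4p/3) = −0.75 ln(1 − 0.227643) = −0.75 ln(0.772357)
  = −0.75 × (-0.258308) = 0.193731 substitutions/site.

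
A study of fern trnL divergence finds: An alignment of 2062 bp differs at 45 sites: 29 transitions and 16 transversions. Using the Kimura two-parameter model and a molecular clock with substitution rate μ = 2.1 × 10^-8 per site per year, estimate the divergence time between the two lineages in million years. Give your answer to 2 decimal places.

P = 29/2062 ≈ 0.014064 and Q = 16/2062 ≈ 0.007759.
Under the Kimura two-parameter model, d = −½ ln(1 − 2P − Q) − ¼ ln(1 − 2Q).
1 − 2P − Q = 0.964113, giving −½ ln(0.964113) = 0.018273.
1 − 2Q = 0.984482, giving −¼ ln(0.984482) = 0.003910.
d = 0.018273 + 0.003910 = 0.022183.
Under a molecular clock d = 2μt, so t = d/(2μ) = 0.022183 / (2 × 2.1 × 10^-8) = 0.53 million years.

0.53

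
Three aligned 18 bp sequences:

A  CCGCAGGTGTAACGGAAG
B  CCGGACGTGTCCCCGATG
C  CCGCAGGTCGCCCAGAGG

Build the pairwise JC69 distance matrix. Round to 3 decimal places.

A–B: 6/18 sites differ → p ≈ 0.333333, d = −0.75 ln(1 − 0.444444) = 0.440839 ≈ 0.441.
A–C: 6/18 sites differ → p ≈ 0.333333, d = −0.75 ln(1 − 0.444444) = 0.440839 ≈ 0.441.
B–C: 6/18 sites differ → p ≈ 0.333333, d = −0.75 ln(1 − 0.444444) = 0.440839 ≈ 0.441.

d(A,B) = 0.441, d(A,C) = 0.441, d(B,C) = 0.441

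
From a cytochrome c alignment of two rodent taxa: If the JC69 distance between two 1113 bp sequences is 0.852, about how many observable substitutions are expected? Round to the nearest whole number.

Invert JC69: p = (3/4)(1 − e^(−4d/3)) = 0.75 × (1 − e^(-1.136)) = 0.75 × (1 − 0.321101) = 0.509174.
Expected differing sites = pL ≈ 0.509174 × 1113 = 566.710662 ≈ 567.

567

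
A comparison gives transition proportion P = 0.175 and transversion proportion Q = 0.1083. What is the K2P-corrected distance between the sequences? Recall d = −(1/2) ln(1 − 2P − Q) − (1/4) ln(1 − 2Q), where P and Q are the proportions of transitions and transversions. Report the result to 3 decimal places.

0.368

Under the Kimura two-parameter model, d = −½ ln(1 − 2P − Q) − ¼ ln(1 − 2Q).
1 − 2P − Q = 0.5417, giving −½ ln(0.5417) = 0.306521.
1 − 2Q = 0.7834, giving −¼ ln(0.7834) = 0.061028.
d = 0.306521 + 0.061028 = 0.367549.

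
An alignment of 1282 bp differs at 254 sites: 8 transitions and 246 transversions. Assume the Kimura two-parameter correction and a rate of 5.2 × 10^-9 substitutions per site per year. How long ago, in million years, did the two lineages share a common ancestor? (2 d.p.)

22.63

P = 8/1282 ≈ 0.00624 and Q = 246/1282 ≈ 0.191888.
Under the Kimura two-parameter model, d = −½ ln(1 − 2P − Q) − ¼ ln(1 − 2Q).
1 − 2P − Q = 0.795632, giving −½ ln(0.795632) = 0.114309.
1 − 2Q = 0.616224, giving −¼ ln(0.616224) = 0.121036.
d = 0.114309 + 0.121036 = 0.235345.
Under a molecular clock d = 2μt, so t = d/(2μ) = 0.235345 / (2 × 5.2 × 10^-9) = 22.63 million years.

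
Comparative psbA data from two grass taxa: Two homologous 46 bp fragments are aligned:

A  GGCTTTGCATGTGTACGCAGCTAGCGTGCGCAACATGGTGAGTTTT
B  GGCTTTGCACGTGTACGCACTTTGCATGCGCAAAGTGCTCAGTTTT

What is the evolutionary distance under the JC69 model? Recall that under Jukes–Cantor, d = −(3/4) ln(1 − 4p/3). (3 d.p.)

0.227

The sequences differ at 9 of 46 sites (10, 20, 21, 23, 26, 34, 35, 38, 40), so p = 9/46 ≈ 0.195652.
d = −(3/4) ln(1 − 4p/3) = −0.75 ln(1 − 0.260869) = −0.75 ln(0.739131)
  = −0.75 × (-0.302280) = 0.226710 substitutions/site.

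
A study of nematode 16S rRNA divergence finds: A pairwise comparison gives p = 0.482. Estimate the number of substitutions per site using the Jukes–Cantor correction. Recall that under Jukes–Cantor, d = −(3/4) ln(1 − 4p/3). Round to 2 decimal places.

d = −(3/4) ln(1 − 4p/3) = −0.75 ln(1 − 0.642667) = −0.75 ln(0.357333)
  = −0.75 × (-1.029087) = 0.771815 substitutions/site.

0.77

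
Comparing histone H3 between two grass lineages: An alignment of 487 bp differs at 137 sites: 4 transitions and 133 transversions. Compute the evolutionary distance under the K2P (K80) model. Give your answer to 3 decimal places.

P = 4/487 ≈ 0.008214 and Q = 133/487 ≈ 0.273101.
Under the Kimura two-parameter model, d = −½ ln(1 − 2P − Q) − ¼ ln(1 − 2Q).
1 − 2P − Q = 0.710471, giving −½ ln(0.710471) = 0.170914.
1 − 2Q = 0.453798, giving −¼ ln(0.453798) = 0.197526.
d = 0.170914 + 0.197526 = 0.368440.

0.368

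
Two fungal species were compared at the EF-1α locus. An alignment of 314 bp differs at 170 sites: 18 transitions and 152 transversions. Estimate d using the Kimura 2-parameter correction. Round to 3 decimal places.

1.318

P = 18/314 ≈ 0.057325 and Q = 152/314 ≈ 0.484076.
Under the Kimura two-parameter model, d = −½ ln(1 − 2P − Q) − ¼ ln(1 − 2Q).
1 − 2P − Q = 0.401274, giving −½ ln(0.401274) = 0.456555.
1 − 2Q = 0.031848, giving −¼ ln(0.031848) = 0.861695.
d = 0.456555 + 0.861695 = 1.318250.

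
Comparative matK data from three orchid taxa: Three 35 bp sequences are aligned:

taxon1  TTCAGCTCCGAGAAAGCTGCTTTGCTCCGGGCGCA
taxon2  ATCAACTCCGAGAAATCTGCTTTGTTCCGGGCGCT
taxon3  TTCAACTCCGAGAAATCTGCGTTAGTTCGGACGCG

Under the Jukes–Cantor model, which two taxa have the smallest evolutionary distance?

taxon1 and taxon2

taxon1–taxon2: 5/35 differ, p = 0.143, d = 0.158.
taxon1–taxon3: 8/35 differ, p = 0.229, d = 0.273.
taxon2–taxon3: 7/35 differ, p = 0.200, d = 0.233.
The smallest distance is between taxon1 and taxon2.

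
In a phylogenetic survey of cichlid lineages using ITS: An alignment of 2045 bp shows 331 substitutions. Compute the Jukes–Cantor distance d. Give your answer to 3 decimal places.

p = 331/2045 ≈ 0.161858.
d = −(3/4) ln(1 − 4p/3) = −0.75 ln(1 − 0.215811) = −0.75 ln(0.784189)
  = −0.75 × (-0.243105) = 0.182329 substitutions/site.

0.182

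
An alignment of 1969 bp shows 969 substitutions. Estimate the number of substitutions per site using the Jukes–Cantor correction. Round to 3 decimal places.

0.801

p = 969/1969 ≈ 0.492128.
d = −(3/4) ln(1 − 4p/3) = −0.75 ln(1 − 0.656171) = −0.75 ln(0.343829)
  = −0.75 × (-1.067611) = 0.800708 substitutions/site.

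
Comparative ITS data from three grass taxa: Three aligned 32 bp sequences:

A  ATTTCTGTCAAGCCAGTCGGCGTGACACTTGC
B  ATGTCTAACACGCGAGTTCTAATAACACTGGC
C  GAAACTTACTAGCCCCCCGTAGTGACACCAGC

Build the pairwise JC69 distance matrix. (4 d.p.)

A–B: 12/32 sites differ → p = 0.375, d = −0.75 ln(1 − 0.5) = 0.519860 ≈ 0.5199.
A–C: 14/32 sites differ → p = 0.4375, d = −0.75 ln(1 − 0.583333) = 0.656601 ≈ 0.6566.
B–C: 17/32 sites differ → p = 0.53125, d = −0.75 ln(1 − 0.708333) = 0.924107 ≈ 0.9241.

d(A,B) = 0.5199, d(A,C) = 0.6566, d(B,C) = 0.9241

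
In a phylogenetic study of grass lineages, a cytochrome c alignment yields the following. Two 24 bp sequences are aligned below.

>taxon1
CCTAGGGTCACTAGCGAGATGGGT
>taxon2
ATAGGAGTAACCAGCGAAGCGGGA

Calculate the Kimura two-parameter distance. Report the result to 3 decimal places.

Of 24 sites, 7 differences are transitions and 4 are transversions, so P = 7/24 ≈ 0.291667 and Q = 4/24 ≈ 0.166667.
Under the Kimura two-parameter model, d = −½ ln(1 − 2P − Q) − ¼ ln(1 − 2Q).
1 − 2P − Q = 0.249999, giving −½ ln(0.249999) = 0.693149.
1 − 2Q = 0.666666, giving −¼ ln(0.666666) = 0.101367.
d = 0.693149 + 0.101367 = 0.794516.

0.795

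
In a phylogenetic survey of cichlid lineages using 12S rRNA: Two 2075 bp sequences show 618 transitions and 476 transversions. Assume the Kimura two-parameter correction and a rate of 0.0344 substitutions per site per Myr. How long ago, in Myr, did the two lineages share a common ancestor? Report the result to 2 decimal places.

P = 618/2075 ≈ 0.297831 and Q = 476/2075 ≈ 0.229398.
Under the Kimura two-parameter model, d = −½ ln(1 − 2P − Q) − ¼ ln(1 − 2Q).
1 − 2P − Q = 0.17494, giving −½ ln(0.17494) = 0.871656.
1 − 2Q = 0.541204, giving −¼ ln(0.541204) = 0.153490.
d = 0.871656 + 0.153490 = 1.025146.
Under a molecular clock d = 2μt, so t = d/(2μ) = 1.025146 / (2 × 0.0344) = 14.90 Myr.

14.90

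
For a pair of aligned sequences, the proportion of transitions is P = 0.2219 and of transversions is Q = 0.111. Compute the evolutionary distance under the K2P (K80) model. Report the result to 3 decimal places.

Under the Kimura two-parameter model, d = −½ ln(1 − 2P − Q) − ¼ ln(1 − 2Q).
1 − 2P − Q = 0.4452, giving −½ ln(0.4452) = 0.404616.
1 − 2Q = 0.778, giving −¼ ln(0.778) = 0.062757.
d = 0.404616 + 0.062757 = 0.467373.

0.467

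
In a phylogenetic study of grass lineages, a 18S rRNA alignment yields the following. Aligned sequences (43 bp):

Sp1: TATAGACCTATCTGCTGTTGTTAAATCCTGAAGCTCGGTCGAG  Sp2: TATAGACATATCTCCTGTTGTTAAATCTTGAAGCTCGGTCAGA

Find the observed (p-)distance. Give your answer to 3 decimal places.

0.140

The sequences differ at 6 of 43 positions (sites 8, 14, 28, 41, 42, 43).
p = 6/43 = 0.139534… ≈ 0.140 (to 3 d.p.).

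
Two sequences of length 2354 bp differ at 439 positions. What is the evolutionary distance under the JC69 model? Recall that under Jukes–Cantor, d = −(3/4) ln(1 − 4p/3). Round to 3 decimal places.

0.214

p = 439/2354 ≈ 0.186491.
d = −(3/4) ln(1 − 4p/3) = −0.75 ln(1 − 0.248655) = −0.75 ln(0.751345)
  = −0.75 × (-0.285890) = 0.214418 substitutions/site.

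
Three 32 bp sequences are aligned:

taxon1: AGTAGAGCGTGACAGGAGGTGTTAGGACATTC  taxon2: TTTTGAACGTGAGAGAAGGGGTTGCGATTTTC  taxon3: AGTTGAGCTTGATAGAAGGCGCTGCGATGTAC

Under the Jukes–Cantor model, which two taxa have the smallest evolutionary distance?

taxon2 and taxon3

taxon1–taxon2: 11/32 differ, p = 0.344, d = 0.460.
taxon1–taxon3: 11/32 differ, p = 0.344, d = 0.460.
taxon2–taxon3: 9/32 differ, p = 0.281, d = 0.353.
The smallest distance is between taxon2 and taxon3.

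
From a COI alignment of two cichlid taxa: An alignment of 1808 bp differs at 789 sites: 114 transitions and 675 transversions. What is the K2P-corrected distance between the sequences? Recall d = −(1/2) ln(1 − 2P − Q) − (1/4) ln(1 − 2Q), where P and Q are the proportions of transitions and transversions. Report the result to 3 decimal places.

0.689

P = 114/1808 ≈ 0.063053 and Q = 675/1808 ≈ 0.373341.
Under the Kimura two-parameter model, d = −½ ln(1 − 2P − Q) − ¼ ln(1 − 2Q).
1 − 2P − Q = 0.500553, giving −½ ln(0.500553) = 0.346021.
1 − 2Q = 0.253318, giving −¼ ln(0.253318) = 0.343277.
d = 0.346021 + 0.343277 = 0.689298.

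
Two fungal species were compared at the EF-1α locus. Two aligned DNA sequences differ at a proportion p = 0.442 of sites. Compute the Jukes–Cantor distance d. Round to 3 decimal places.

0.667

d = −(3/4) ln(1 − 4p/3) = −0.75 ln(1 − 0.589333) = −0.75 ln(0.410667)
  = −0.75 × (-0.889973) = 0.667480 substitutions/site.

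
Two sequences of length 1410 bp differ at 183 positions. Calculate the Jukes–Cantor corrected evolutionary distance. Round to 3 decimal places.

p = 183/1410 ≈ 0.129787.
d = −(3/4) ln(1 − 4p/3) = −0.75 ln(1 − 0.173049) = −0.75 ln(0.826951)
  = −0.75 × (-0.190010) = 0.142508 substitutions/site.

0.143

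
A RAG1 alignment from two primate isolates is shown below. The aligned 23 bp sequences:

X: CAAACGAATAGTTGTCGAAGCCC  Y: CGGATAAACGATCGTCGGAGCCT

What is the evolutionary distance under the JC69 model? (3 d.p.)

The sequences differ at 10 of 23 sites (2, 3, 5, 6, 9, 10, 11, 13, 18, 23), so p = 10/23 ≈ 0.434783.
d = −(3/4) ln(1 − 4p/3) = −0.75 ln(1 − 0.579711) = −0.75 ln(0.420289)
  = −0.75 × (-0.866813) = 0.650110 substitutions/site.

0.650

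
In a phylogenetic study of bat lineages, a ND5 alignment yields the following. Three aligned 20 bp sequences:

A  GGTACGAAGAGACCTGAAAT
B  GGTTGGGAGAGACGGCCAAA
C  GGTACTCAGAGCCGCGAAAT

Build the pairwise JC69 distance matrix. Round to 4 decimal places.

d(A,B) = 0.5716, d(A,C) = 0.3041, d(B,C) = 0.6872

A–B: 8/20 sites differ → p = 0.4, d = −0.75 ln(1 − 0.533333) = 0.571605 ≈ 0.5716.
A–C: 5/20 sites differ → p = 0.25, d = −0.75 ln(1 − 0.333333) = 0.304098 ≈ 0.3041.
B–C: 9/20 sites differ → p = 0.45, d = −0.75 ln(1 − 0.6) = 0.687218 ≈ 0.6872.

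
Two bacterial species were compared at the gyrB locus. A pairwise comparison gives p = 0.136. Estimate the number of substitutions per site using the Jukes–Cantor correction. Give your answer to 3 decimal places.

d = −(3/4) ln(1 − 4p/3) = −0.75 ln(1 − 0.181333) = −0.75 ln(0.818667)
  = −0.75 × (-0.200078) = 0.150059 substitutions/site.

0.150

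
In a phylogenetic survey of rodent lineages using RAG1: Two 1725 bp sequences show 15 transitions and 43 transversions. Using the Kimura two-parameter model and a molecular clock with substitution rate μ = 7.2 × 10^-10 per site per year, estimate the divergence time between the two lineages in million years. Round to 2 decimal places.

P = 15/1725 ≈ 0.008696 and Q = 43/1725 ≈ 0.024928.
Under the Kimura two-parameter model, d = −½ ln(1 − 2P − Q) − ¼ ln(1 − 2Q).
1 − 2P − Q = 0.95768, giving −½ ln(0.95768) = 0.021621.
1 − 2Q = 0.950144, giving −¼ ln(0.950144) = 0.012785.
d = 0.021621 + 0.012785 = 0.034406.
Under a molecular clock d = 2μt, so t = d/(2μ) = 0.034406 / (2 × 7.2 × 10^-10) = 23.89 million years.

23.89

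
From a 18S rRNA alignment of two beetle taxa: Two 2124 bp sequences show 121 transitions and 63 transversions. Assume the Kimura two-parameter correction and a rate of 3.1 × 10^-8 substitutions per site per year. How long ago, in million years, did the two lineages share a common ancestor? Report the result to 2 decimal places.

1.50

P = 121/2124 ≈ 0.056968 and Q = 63/2124 ≈ 0.029661.
Under the Kimura two-parameter model, d = −½ ln(1 − 2P − Q) − ¼ ln(1 − 2Q).
1 − 2P − Q = 0.856403, giving −½ ln(0.856403) = 0.077507.
1 − 2Q = 0.940678, giving −¼ ln(0.940678) = 0.015289.
d = 0.077507 + 0.015289 = 0.092796.
Under a molecular clock d = 2μt, so t = d/(2μ) = 0.092796 / (2 × 3.1 × 10^-8) = 1.50 million years.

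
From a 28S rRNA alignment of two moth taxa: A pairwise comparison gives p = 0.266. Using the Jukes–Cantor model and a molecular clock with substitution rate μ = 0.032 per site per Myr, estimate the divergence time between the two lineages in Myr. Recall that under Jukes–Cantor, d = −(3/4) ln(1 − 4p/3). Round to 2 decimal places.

d = −(3/4) ln(1 − 4p/3) = −0.75 ln(1 − 0.354667) = −0.75 ln(0.645333)
  = −0.75 × (-0.437989) = 0.328492 substitutions/site.
Under a molecular clock d = 2μt, so t = d/(2μ) = 0.328492 / (2 × 0.032) = 5.13 Myr.

5.13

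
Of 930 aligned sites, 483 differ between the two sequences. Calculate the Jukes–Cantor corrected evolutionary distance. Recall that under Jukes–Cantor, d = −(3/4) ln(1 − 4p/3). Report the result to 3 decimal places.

0.884

p = 483/930 ≈ 0.519355.
d = −(3/4) ln(1 − 4p/3) = −0.75 ln(1 − 0.692473) = −0.75 ln(0.307527)
  = −0.75 × (-1.179192) = 0.884394 substitutions/site.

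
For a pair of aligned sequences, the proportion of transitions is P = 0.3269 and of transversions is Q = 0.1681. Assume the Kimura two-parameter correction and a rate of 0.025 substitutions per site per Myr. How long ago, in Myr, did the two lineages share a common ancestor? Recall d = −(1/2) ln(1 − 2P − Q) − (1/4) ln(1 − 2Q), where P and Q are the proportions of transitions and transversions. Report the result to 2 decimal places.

Under the Kimura two-parameter model, d = −½ ln(1 − 2P − Q) − ¼ ln(1 − 2Q).
1 − 2P − Q = 0.1781, giving −½ ln(0.1781) = 0.862705.
1 − 2Q = 0.6638, giving −¼ ln(0.6638) = 0.102444.
d = 0.862705 + 0.102444 = 0.965149.
Under a molecular clock d = 2μt, so t = d/(2μ) = 0.965149 / (2 × 0.025) = 19.30 Myr.

19.30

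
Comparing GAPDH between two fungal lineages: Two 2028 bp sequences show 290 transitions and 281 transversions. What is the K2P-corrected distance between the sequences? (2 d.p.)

0.36

P = 290/2028 ≈ 0.142998 and Q = 281/2028 ≈ 0.13856.
Under the Kimura two-parameter model, d = −½ ln(1 − 2P − Q) − ¼ ln(1 − 2Q).
1 − 2P − Q = 0.575444, giving −½ ln(0.575444) = 0.276307.
1 − 2Q = 0.72288, giving −¼ ln(0.72288) = 0.081128.
d = 0.276307 + 0.081128 = 0.357435.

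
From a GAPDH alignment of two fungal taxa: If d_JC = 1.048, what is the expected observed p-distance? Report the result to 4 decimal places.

0.5646

p = (3/4)(1 − e^(−4d/3)) = 0.75 × (1 − e^(-1.397333)) = 0.75 × (1 − 0.247256) = 0.564558.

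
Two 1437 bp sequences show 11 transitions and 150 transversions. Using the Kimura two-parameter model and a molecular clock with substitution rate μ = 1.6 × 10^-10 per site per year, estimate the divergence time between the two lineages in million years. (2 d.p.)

382.14

P = 11/1437 ≈ 0.007655 and Q = 150/1437 ≈ 0.104384.
Under the Kimura two-parameter model, d = −½ ln(1 − 2P − Q) − ¼ ln(1 − 2Q).
1 − 2P − Q = 0.880306, giving −½ ln(0.880306) = 0.063743.
1 − 2Q = 0.791232, giving −¼ ln(0.791232) = 0.058541.
d = 0.063743 + 0.058541 = 0.122284.
Under a molecular clock d = 2μt, so t = d/(2μ) = 0.122284 / (2 × 1.6 × 10^-10) = 382.14 million years.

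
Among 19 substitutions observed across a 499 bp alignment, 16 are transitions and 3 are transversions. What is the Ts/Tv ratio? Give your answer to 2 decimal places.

R = 16/3 = 5.333333… ≈ 5.33 (to 2 d.p.).

5.33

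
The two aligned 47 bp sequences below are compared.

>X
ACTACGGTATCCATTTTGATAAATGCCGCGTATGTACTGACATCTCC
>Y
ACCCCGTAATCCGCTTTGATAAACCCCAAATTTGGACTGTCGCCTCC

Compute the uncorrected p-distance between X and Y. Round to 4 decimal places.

0.3404

The sequences differ at 16 of 47 positions.
p = 16/47 = 0.340425… ≈ 0.3404 (to 4 d.p.).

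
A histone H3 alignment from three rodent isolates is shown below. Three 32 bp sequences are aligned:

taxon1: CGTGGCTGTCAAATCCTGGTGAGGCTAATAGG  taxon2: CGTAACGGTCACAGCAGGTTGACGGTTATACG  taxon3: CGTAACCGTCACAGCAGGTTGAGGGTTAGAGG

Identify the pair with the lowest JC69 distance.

taxon2 and taxon3

taxon1–taxon2: 12/32 differ, p = 0.375, d = 0.520.
taxon1–taxon3: 11/32 differ, p = 0.344, d = 0.460.
taxon2–taxon3: 4/32 differ, p = 0.125, d = 0.137.
The smallest distance is between taxon2 and taxon3.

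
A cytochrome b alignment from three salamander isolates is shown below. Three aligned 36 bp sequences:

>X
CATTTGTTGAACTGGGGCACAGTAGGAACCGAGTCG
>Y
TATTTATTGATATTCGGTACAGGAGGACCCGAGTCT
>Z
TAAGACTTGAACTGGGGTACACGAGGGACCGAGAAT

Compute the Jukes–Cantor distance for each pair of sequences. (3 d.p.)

X–Y: 10/36 sites differ → p ≈ 0.277778, d = −0.75 ln(1 − 0.370371) = 0.346968 ≈ 0.347.
X–Z: 12/36 sites differ → p ≈ 0.333333, d = −0.75 ln(1 − 0.444444) = 0.440839 ≈ 0.441.
Y–Z: 13/36 sites differ → p ≈ 0.361111, d = −0.75 ln(1 − 0.481481) = 0.492584 ≈ 0.493.

d(X,Y) = 0.347, d(X,Z) = 0.441, d(Y,Z) = 0.493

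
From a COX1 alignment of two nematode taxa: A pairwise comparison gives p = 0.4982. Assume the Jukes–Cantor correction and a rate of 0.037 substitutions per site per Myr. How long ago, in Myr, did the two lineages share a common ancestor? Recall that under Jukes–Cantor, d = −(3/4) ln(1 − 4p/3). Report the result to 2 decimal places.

d = −(3/4) ln(1 − 4p/3) = −0.75 ln(1 − 0.664267) = −0.75 ln(0.335733)
  = −0.75 × (-1.091439) = 0.818579 substitutions/site.
Under a molecular clock d = 2μt, so t = d/(2μ) = 0.818579 / (2 × 0.037) = 11.06 Myr.

11.06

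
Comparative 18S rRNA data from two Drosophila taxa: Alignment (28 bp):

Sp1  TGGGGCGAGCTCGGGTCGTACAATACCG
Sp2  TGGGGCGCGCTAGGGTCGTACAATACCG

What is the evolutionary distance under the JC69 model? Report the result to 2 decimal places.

0.08

The sequences differ at 2 of 28 sites (8, 12), so p = 2/28 ≈ 0.071429.
d = −(3/4) ln(1 − 4p/3) = −0.75 ln(1 − 0.095239) = −0.75 ln(0.904761)
  = −0.75 × (-0.100084) = 0.075063 substitutions/site.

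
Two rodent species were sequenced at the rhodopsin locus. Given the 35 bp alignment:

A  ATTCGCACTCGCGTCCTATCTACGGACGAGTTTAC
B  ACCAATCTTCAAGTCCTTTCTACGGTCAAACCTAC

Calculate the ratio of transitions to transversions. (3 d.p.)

Transitions are A↔G and C↔T; transversions are all other mismatches.
Transitions: 10. Transversions: 5.
R = 10/5 = 2.000.

2.000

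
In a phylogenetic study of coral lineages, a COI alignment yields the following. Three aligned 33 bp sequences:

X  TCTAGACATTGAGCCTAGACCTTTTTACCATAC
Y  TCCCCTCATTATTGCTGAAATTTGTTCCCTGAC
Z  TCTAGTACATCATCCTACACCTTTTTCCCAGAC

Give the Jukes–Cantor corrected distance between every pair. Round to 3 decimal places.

X–Y: 16/33 sites differ → p ≈ 0.484848, d = −0.75 ln(1 − 0.646464) = 0.779827 ≈ 0.780.
X–Z: 9/33 sites differ → p ≈ 0.272727, d = −0.75 ln(1 − 0.363636) = 0.338988 ≈ 0.339.
Y–Z: 15/33 sites differ → p ≈ 0.454545, d = −0.75 ln(1 − 0.60606) = 0.698667 ≈ 0.699.

d(X,Y) = 0.780, d(X,Z) = 0.339, d(Y,Z) = 0.699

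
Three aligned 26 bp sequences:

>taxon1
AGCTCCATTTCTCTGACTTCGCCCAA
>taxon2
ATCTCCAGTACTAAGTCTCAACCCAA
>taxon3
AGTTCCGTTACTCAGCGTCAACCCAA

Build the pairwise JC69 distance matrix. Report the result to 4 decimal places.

taxon1–taxon2: 9/26 sites differ → p ≈ 0.346154, d = −0.75 ln(1 − 0.461539) = 0.464280 ≈ 0.4643.
taxon1–taxon3: 9/26 sites differ → p ≈ 0.346154, d = −0.75 ln(1 − 0.461539) = 0.464280 ≈ 0.4643.
taxon2–taxon3: 7/26 sites differ → p ≈ 0.269231, d = −0.75 ln(1 − 0.358975) = 0.333515 ≈ 0.3335.

d(taxon1,taxon2) = 0.4643, d(taxon1,taxon3) = 0.4643, d(taxon2,taxon3) = 0.3335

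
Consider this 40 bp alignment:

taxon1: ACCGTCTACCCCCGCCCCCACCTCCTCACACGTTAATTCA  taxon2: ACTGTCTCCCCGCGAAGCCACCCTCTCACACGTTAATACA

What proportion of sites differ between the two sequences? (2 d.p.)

0.23

The sequences differ at 9 of 40 positions (sites 3, 8, 12, 15, 16, 17, 23, 24, 38).
p = 9/40 = 0.225 ≈ 0.23 (to 2 d.p.).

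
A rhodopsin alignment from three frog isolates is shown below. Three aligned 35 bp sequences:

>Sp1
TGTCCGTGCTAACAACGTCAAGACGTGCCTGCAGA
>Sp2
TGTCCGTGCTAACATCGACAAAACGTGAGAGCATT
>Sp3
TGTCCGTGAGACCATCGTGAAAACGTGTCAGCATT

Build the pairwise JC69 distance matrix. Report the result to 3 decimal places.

d(Sp1,Sp2) = 0.273, d(Sp1,Sp3) = 0.360, d(Sp2,Sp3) = 0.233

Sp1–Sp2: 8/35 sites differ → p ≈ 0.228571, d = −0.75 ln(1 − 0.304761) = 0.272625 ≈ 0.273.
Sp1–Sp3: 10/35 sites differ → p ≈ 0.285714, d = −0.75 ln(1 − 0.380952) = 0.359679 ≈ 0.360.
Sp2–Sp3: 7/35 sites differ → p = 0.2, d = −0.75 ln(1 − 0.266667) = 0.232617 ≈ 0.233.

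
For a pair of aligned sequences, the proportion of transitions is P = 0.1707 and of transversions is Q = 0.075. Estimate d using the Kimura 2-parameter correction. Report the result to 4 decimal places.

Under the Kimura two-parameter model, d = −½ ln(1 − 2P − Q) − ¼ ln(1 − 2Q).
1 − 2P − Q = 0.5836, giving −½ ln(0.5836) = 0.269270.
1 − 2Q = 0.85, giving −¼ ln(0.85) = 0.040630.
d = 0.269270 + 0.040630 = 0.309900.

0.3099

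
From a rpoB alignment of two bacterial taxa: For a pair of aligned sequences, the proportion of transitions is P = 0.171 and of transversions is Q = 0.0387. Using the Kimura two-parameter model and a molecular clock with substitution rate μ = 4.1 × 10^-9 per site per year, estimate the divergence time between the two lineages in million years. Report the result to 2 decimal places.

31.67

Under the Kimura two-parameter model, d = −½ ln(1 − 2P − Q) − ¼ ln(1 − 2Q).
1 − 2P − Q = 0.6193, giving −½ ln(0.6193) = 0.239583.
1 − 2Q = 0.9226, giving −¼ ln(0.9226) = 0.020140.
d = 0.239583 + 0.020140 = 0.259723.
Under a molecular clock d = 2μt, so t = d/(2μ) = 0.259723 / (2 × 4.1 × 10^-9) = 31.67 million years.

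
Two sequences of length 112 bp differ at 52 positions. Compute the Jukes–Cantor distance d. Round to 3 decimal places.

p = 52/112 ≈ 0.464286.
d = −(3/4) ln(1 − 4p/3) = −0.75 ln(1 − 0.619048) = −0.75 ln(0.380952)
  = −0.75 × (-0.965082) = 0.723812 substitutions/site.

0.724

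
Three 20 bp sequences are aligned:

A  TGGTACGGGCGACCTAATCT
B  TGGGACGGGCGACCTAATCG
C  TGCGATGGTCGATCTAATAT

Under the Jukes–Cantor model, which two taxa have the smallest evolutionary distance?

A–B: 2/20 differ, p = 0.100, d = 0.107.
A–C: 6/20 differ, p = 0.300, d = 0.383.
B–C: 6/20 differ, p = 0.300, d = 0.383.
The smallest distance is between A and B.

A and B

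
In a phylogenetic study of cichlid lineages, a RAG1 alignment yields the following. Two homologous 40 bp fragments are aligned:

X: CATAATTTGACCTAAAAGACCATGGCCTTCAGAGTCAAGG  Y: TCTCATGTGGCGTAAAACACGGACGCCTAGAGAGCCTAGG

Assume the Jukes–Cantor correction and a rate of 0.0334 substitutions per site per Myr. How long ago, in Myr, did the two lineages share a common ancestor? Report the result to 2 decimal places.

The sequences differ at 15 of 40 sites, so p = 15/40 = 0.375.
d = −(3/4) ln(1 − 4p/3) = −0.75 ln(1 − 0.5) = −0.75 ln(0.5)
  = −0.75 × (-0.693147) = 0.519860 substitutions/site.
Under a molecular clock d = 2μt, so t = d/(2μ) = 0.519860 / (2 × 0.0334) = 7.78 Myr.

7.78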